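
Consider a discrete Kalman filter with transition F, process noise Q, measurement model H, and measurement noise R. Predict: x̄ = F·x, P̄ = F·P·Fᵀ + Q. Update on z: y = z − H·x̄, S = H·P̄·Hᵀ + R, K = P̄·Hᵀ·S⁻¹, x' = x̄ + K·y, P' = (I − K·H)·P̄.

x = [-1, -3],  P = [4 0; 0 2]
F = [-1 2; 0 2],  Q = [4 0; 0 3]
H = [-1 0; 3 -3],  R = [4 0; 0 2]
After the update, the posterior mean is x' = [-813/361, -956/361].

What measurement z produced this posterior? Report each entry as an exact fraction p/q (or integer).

x̄ = F·x = [-5, -6]
P̄ = F·P·Fᵀ + Q = [16 8; 8 11]
S = H·P̄·Hᵀ + R = [20 -24; -24 101]
K = P̄·Hᵀ·S⁻¹ = [-260/361 24/361; -256/361 -93/361]
x' − x̄ = [992/361, 1210/361] = K·y
y = (KᵀK)⁻¹·Kᵀ·(x' − x̄) = [-4, -2]
z = y + H·x̄ = [-4, -2] + [5, 3] = [1, 1]

z = [1, 1]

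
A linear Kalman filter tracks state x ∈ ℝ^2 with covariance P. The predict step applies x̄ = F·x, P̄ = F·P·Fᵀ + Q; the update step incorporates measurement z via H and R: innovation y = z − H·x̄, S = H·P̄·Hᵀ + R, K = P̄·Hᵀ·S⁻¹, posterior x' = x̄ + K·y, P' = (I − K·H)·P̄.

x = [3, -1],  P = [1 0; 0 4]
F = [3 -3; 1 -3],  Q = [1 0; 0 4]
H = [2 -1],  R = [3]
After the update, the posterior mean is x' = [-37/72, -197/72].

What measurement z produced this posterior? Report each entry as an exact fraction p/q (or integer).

z = [1]

x̄ = F·x = [12, 6]
P̄ = F·P·Fᵀ + Q = [46 39; 39 41]
S = H·P̄·Hᵀ + R = [72]
K = P̄·Hᵀ·S⁻¹ = [53/72; 37/72]
x' − x̄ = [-901/72, -629/72] = K·y
y = (KᵀK)⁻¹·Kᵀ·(x' − x̄) = [-17]
z = y + H·x̄ = [-17] + [18] = [1]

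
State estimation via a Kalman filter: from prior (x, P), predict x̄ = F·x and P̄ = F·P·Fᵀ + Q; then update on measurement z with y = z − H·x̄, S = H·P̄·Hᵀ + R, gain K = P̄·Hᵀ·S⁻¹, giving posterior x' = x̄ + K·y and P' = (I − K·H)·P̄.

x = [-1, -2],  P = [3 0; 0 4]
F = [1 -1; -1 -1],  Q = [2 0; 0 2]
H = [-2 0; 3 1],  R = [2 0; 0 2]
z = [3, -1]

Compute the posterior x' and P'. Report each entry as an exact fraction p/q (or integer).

x' = [-4/3, 62/21]
P' = [1/3 -17/21; -17/21 529/147]

x̄ = F·x = [1, 3]
P̄ = F·P·Fᵀ + Q = [9 1; 1 9]
y = z − H·x̄ = [5, -7]
S = H·P̄·Hᵀ + R = [38 -56; -56 98]
K = P̄·Hᵀ·S⁻¹ = [-1/3 2/21; 17/21 86/147]
x' = x̄ + K·y = [-4/3, 62/21]
P' = (I − K·H)·P̄ = [1/3 -17/21; -17/21 529/147]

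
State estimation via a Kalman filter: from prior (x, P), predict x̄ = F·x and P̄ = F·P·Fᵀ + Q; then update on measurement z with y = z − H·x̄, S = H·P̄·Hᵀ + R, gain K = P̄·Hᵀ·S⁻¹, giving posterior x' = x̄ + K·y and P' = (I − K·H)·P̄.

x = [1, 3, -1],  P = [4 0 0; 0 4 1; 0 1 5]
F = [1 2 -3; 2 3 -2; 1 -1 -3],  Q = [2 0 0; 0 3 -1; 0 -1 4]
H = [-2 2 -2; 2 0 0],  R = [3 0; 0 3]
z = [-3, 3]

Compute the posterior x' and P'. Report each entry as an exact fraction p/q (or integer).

x̄ = F·x = [10, 13, 1]
P̄ = F·P·Fᵀ + Q = [55 49 38; 49 63 18; 38 18 63]
y = z − H·x̄ = [-7, -17]
S = H·P̄·Hᵀ + R = [495 -176; -176 223]
K = P̄·Hᵀ·S⁻¹ = [-24/7219 3542/7219; 15464/79409 4282/7219; -23642/79409 764/7219]
x' = x̄ + K·y = [12144/7219, 123335/79409, 102035/79409]
P' = (I − K·H)·P̄ = [5313/7219 6423/7219 1146/7219; 6423/7219 510483/79409 416634/79409; 1146/7219 416634/79409 439491/79409]

x' = [12144/7219, 123335/79409, 102035/79409]
P' = [5313/7219 6423/7219 1146/7219; 6423/7219 510483/79409 416634/79409; 1146/7219 416634/79409 439491/79409]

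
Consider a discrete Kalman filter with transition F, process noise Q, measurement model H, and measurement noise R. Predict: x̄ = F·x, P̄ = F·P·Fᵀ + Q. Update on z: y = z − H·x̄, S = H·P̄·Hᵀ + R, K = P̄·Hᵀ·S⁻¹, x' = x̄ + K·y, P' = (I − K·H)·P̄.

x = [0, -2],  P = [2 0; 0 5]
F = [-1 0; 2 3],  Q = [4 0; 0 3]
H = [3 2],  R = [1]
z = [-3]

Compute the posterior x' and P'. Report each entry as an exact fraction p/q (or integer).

x' = [30/77, -162/77]
P' = [1286/231 -1924/231; -1924/231 2936/231]

x̄ = F·x = [0, -6]
P̄ = F·P·Fᵀ + Q = [6 -4; -4 56]
y = z − H·x̄ = [9]
S = H·P̄·Hᵀ + R = [231]
K = P̄·Hᵀ·S⁻¹ = [10/231; 100/231]
x' = x̄ + K·y = [30/77, -162/77]
P' = (I − K·H)·P̄ = [1286/231 -1924/231; -1924/231 2936/231]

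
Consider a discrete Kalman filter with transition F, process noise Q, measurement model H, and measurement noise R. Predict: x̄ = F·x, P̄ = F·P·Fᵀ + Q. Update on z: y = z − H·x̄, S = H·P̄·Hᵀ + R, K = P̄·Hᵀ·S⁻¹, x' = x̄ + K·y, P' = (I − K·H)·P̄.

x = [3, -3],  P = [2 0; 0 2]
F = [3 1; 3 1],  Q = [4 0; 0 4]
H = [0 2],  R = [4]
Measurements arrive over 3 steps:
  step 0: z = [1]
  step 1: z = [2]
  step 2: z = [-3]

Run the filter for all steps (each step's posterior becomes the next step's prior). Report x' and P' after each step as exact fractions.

step 0: x' = [8/5, 18/25], P' = [8 4/5; 4/5 24/25]
step 1: x' = [2634/2069, 2182/2069], P' = [17996/2069 1944/2069; 1944/2069 2044/2069]
step 2: x' = [-213088/186017, -265838/186017], P' = [1622428/186017 175672/186017; 175672/186017 183948/186017]

step 0: x̄ = F·x = [6, 6]
step 0: P̄ = F·P·Fᵀ + Q = [24 20; 20 24]
step 0: y = z − H·x̄ = [-11]
step 0: S = H·P̄·Hᵀ + R = [100]
step 0: K = P̄·Hᵀ·S⁻¹ = [2/5; 12/25]
step 0: x' = x̄ + K·y = [8/5, 18/25]
step 0: P' = (I − K·H)·P̄ = [8 4/5; 4/5 24/25]
step 1: x̄ = F·x = [138/25, 138/25]
step 1: P̄ = F·P·Fᵀ + Q = [2044/25 1944/25; 1944/25 2044/25]
step 1: y = z − H·x̄ = [-226/25]
step 1: S = H·P̄·Hᵀ + R = [8276/25]
step 1: K = P̄·Hᵀ·S⁻¹ = [972/2069; 1022/2069]
step 1: x' = x̄ + K·y = [2634/2069, 2182/2069]
step 1: P' = (I − K·H)·P̄ = [17996/2069 1944/2069; 1944/2069 2044/2069]
step 2: x̄ = F·x = [10084/2069, 10084/2069]
step 2: P̄ = F·P·Fᵀ + Q = [183948/2069 175672/2069; 175672/2069 183948/2069]
step 2: y = z − H·x̄ = [-26375/2069]
step 2: S = H·P̄·Hᵀ + R = [744068/2069]
step 2: K = P̄·Hᵀ·S⁻¹ = [87836/186017; 91974/186017]
step 2: x' = x̄ + K·y = [-213088/186017, -265838/186017]
step 2: P' = (I − K·H)·P̄ = [1622428/186017 175672/186017; 175672/186017 183948/186017]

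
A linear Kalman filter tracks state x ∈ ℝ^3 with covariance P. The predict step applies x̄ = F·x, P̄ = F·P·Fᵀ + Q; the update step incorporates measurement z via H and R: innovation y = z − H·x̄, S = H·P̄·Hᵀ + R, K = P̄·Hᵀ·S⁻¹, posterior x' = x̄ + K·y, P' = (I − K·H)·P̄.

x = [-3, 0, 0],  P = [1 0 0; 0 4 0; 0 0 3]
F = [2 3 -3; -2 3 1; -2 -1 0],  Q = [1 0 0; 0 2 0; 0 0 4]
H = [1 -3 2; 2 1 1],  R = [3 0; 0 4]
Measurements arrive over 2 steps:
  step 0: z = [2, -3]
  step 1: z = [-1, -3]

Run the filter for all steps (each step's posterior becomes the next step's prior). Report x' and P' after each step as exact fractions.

step 0: x̄ = F·x = [-6, 6, 6]
step 0: P̄ = F·P·Fᵀ + Q = [68 23 -16; 23 45 -8; -16 -8 12]
step 0: y = z − H·x̄ = [14, -3]
step 0: S = H·P̄·Hᵀ + R = [418 -162; -162 345]
step 0: K = P̄·Hᵀ·S⁻¹ = [3927/39322 27214/58983; -5119/19661 6979/58983; 1084/19661 -3260/58983]
step 0: x' = x̄ + K·y = [-117691/19661, 39321/19661, 136402/19661]
step 0: P' = (I − K·H)·P̄ = [627257/117966 -148169/58983 -370232/58983; -148169/58983 109282/58983 214972/58983; -370232/58983 214972/58983 512452/58983]
step 1: x̄ = F·x = [-526625/19661, 489747/19661, 196061/19661]
step 1: P̄ = F·P·Fᵀ + Q = [5704363/58983 -6060020/58983 -657828/19661; -6060020/58983 7417258/58983 681612/19661; -657828/19661 681612/19661 335684/19661]
step 1: y = z − H·x̄ = [1584083/19661, 308459/19661]
step 1: S = H·P̄·Hᵀ + R = [80592994/58983 3186300/19661; 3186300/19661 1144450/19661]
step 1: K = P̄·Hᵀ·S⁻¹ = [12270943/62842306 345180424/785528825; -9791971/31421153 73432243/785528825; -2096616/31421153 -11771452/157105765]
step 1: x' = x̄ + K·y = [-6533513713/1571057650, 995821767/785528825, 537370137/157105765]
step 1: P' = (I − K·H)·P̄ = [8739427643/1571057650 -2161571687/785528825 -1039426852/157105765; -2161571687/785528825 1561314166/785528825 611111636/157105765; -1039426852/157105765 611111636/157105765 284131252/31421153]

step 0: x' = [-117691/19661, 39321/19661, 136402/19661], P' = [627257/117966 -148169/58983 -370232/58983; -148169/58983 109282/58983 214972/58983; -370232/58983 214972/58983 512452/58983]
step 1: x' = [-6533513713/1571057650, 995821767/785528825, 537370137/157105765], P' = [8739427643/1571057650 -2161571687/785528825 -1039426852/157105765; -2161571687/785528825 1561314166/785528825 611111636/157105765; -1039426852/157105765 611111636/157105765 284131252/31421153]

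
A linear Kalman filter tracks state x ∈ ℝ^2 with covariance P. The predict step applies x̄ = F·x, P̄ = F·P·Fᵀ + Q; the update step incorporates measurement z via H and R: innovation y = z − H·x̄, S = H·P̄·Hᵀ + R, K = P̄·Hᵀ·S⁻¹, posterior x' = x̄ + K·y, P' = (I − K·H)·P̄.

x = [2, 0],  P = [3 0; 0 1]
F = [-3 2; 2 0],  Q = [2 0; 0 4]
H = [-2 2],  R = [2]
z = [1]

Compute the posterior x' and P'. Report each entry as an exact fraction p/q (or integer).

x̄ = F·x = [-6, 4]
P̄ = F·P·Fᵀ + Q = [33 -18; -18 16]
y = z − H·x̄ = [-19]
S = H·P̄·Hᵀ + R = [342]
K = P̄·Hᵀ·S⁻¹ = [-17/57; 34/171]
x' = x̄ + K·y = [-1/3, 2/9]
P' = (I − K·H)·P̄ = [49/19 130/57; 130/57 424/171]

x' = [-1/3, 2/9]
P' = [49/19 130/57; 130/57 424/171]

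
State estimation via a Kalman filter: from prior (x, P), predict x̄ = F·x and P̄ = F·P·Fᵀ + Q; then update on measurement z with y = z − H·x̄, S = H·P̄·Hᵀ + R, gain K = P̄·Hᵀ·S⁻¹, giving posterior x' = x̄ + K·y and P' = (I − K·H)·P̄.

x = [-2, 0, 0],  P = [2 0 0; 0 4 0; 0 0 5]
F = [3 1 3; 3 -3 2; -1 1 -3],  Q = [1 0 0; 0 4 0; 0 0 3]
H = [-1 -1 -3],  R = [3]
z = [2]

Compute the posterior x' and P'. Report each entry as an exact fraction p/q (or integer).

x̄ = F·x = [-6, -6, 2]
P̄ = F·P·Fᵀ + Q = [68 36 -47; 36 78 -48; -47 -48 54]
y = z − H·x̄ = [-4]
S = H·P̄·Hᵀ + R = [137]
K = P̄·Hᵀ·S⁻¹ = [37/137; 30/137; -67/137]
x' = x̄ + K·y = [-970/137, -942/137, 542/137]
P' = (I − K·H)·P̄ = [7947/137 3822/137 -3960/137; 3822/137 9786/137 -4566/137; -3960/137 -4566/137 2909/137]

x' = [-970/137, -942/137, 542/137]
P' = [7947/137 3822/137 -3960/137; 3822/137 9786/137 -4566/137; -3960/137 -4566/137 2909/137]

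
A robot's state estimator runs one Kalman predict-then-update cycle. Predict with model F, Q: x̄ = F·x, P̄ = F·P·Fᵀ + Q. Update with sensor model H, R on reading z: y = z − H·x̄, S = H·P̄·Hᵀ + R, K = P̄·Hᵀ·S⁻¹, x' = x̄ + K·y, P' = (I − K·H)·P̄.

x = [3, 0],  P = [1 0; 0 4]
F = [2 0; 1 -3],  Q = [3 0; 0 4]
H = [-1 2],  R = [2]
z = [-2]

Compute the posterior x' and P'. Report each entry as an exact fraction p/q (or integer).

x̄ = F·x = [6, 3]
P̄ = F·P·Fᵀ + Q = [7 2; 2 41]
y = z − H·x̄ = [-2]
S = H·P̄·Hᵀ + R = [165]
K = P̄·Hᵀ·S⁻¹ = [-1/55; 16/33]
x' = x̄ + K·y = [332/55, 67/33]
P' = (I − K·H)·P̄ = [382/55 38/11; 38/11 73/33]

x' = [332/55, 67/33]
P' = [382/55 38/11; 38/11 73/33]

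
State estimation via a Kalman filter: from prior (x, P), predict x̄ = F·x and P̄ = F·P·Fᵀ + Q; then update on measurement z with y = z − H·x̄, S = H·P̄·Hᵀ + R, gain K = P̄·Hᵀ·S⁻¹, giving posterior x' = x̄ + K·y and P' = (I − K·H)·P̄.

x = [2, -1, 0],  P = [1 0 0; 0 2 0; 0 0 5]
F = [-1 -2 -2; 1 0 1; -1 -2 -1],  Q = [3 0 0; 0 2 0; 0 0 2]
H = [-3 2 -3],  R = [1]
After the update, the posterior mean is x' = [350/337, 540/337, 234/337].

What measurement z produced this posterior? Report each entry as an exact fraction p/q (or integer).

z = [-2]

x̄ = F·x = [0, 2, 0]
P̄ = F·P·Fᵀ + Q = [32 -11 19; -11 8 -6; 19 -6 16]
S = H·P̄·Hᵀ + R = [1011]
K = P̄·Hᵀ·S⁻¹ = [-175/1011; 67/1011; -39/337]
x' − x̄ = [350/337, -134/337, 234/337] = K·y
y = (KᵀK)⁻¹·Kᵀ·(x' − x̄) = [-6]
z = y + H·x̄ = [-6] + [4] = [-2]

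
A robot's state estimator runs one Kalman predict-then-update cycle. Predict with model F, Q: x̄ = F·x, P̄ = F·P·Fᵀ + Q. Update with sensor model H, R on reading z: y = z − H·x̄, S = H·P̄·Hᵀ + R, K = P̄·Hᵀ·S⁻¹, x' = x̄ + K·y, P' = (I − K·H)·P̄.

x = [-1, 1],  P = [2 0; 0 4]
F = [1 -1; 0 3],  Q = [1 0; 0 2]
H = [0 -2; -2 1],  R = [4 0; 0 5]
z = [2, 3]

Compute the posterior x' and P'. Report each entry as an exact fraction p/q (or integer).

x' = [-1250/797, -569/797]
P' = [767/797 184/797; 184/797 678/797]

x̄ = F·x = [-2, 3]
P̄ = F·P·Fᵀ + Q = [7 -12; -12 38]
y = z − H·x̄ = [8, -4]
S = H·P̄·Hᵀ + R = [156 -124; -124 119]
K = P̄·Hᵀ·S⁻¹ = [-92/797 -270/797; -339/797 62/797]
x' = x̄ + K·y = [-1250/797, -569/797]
P' = (I − K·H)·P̄ = [767/797 184/797; 184/797 678/797]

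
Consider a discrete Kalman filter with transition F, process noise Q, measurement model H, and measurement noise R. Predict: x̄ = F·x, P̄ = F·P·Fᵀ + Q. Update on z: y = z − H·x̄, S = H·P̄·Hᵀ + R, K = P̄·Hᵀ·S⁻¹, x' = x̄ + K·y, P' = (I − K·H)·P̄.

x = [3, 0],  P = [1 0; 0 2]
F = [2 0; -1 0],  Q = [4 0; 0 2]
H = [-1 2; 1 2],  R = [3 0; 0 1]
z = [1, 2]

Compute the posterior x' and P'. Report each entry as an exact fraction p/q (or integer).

x' = [10/9, 167/387]
P' = [8/9 -2/9; -2/9 89/387]

x̄ = F·x = [6, -3]
P̄ = F·P·Fᵀ + Q = [8 -2; -2 3]
y = z − H·x̄ = [13, 2]
S = H·P̄·Hᵀ + R = [31 4; 4 13]
K = P̄·Hᵀ·S⁻¹ = [-4/9 4/9; 88/387 92/387]
x' = x̄ + K·y = [10/9, 167/387]
P' = (I − K·H)·P̄ = [8/9 -2/9; -2/9 89/387]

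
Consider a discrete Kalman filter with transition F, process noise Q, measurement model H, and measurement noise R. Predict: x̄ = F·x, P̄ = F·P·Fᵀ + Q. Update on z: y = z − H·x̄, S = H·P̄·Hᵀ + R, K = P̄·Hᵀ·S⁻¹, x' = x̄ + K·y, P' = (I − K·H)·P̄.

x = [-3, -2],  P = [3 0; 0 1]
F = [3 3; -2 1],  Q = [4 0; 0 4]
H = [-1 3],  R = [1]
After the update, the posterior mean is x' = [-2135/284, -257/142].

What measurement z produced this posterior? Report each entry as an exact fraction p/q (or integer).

x̄ = F·x = [-15, 4]
P̄ = F·P·Fᵀ + Q = [40 -15; -15 17]
S = H·P̄·Hᵀ + R = [284]
K = P̄·Hᵀ·S⁻¹ = [-85/284; 33/142]
x' − x̄ = [2125/284, -825/142] = K·y
y = (KᵀK)⁻¹·Kᵀ·(x' − x̄) = [-25]
z = y + H·x̄ = [-25] + [27] = [2]

z = [2]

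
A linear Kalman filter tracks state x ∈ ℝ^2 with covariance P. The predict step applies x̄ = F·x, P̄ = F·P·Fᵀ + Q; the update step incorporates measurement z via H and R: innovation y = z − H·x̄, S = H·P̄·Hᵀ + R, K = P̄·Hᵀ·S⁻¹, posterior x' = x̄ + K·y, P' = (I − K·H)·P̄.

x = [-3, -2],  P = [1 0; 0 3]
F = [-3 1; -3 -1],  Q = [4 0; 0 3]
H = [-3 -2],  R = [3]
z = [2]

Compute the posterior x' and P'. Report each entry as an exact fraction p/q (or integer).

x' = [-83/31, 101/31]
P' = [96/31 -134/31; -134/31 209/31]

x̄ = F·x = [7, 11]
P̄ = F·P·Fᵀ + Q = [16 6; 6 15]
y = z − H·x̄ = [45]
S = H·P̄·Hᵀ + R = [279]
K = P̄·Hᵀ·S⁻¹ = [-20/93; -16/93]
x' = x̄ + K·y = [-83/31, 101/31]
P' = (I − K·H)·P̄ = [96/31 -134/31; -134/31 209/31]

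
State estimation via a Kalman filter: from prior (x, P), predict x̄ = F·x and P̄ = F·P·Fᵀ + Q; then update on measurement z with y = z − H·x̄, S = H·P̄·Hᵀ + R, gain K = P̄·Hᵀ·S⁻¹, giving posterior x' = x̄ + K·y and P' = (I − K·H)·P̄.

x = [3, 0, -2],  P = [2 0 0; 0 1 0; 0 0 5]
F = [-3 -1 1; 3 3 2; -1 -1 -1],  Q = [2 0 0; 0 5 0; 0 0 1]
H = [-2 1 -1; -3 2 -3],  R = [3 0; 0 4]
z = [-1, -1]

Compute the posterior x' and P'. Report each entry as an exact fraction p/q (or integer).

x' = [-14977/10605, -961/505, 7334/10605]
P' = [50227/10605 2436/505 -20999/10605; 2436/505 3353/505 -562/505; -20999/10605 -562/505 17203/10605]

x̄ = F·x = [-11, 5, -1]
P̄ = F·P·Fᵀ + Q = [26 -11 2; -11 52 -19; 2 -19 9]
y = z − H·x̄ = [-29, -47]
S = H·P̄·Hᵀ + R = [258 477; 477 923]
K = P̄·Hᵀ·S⁻¹ = [-9433/10605 1219/3535; -319/505 271/505; 4331/10605 -1018/3535]
x' = x̄ + K·y = [-14977/10605, -961/505, 7334/10605]
P' = (I − K·H)·P̄ = [50227/10605 2436/505 -20999/10605; 2436/505 3353/505 -562/505; -20999/10605 -562/505 17203/10605]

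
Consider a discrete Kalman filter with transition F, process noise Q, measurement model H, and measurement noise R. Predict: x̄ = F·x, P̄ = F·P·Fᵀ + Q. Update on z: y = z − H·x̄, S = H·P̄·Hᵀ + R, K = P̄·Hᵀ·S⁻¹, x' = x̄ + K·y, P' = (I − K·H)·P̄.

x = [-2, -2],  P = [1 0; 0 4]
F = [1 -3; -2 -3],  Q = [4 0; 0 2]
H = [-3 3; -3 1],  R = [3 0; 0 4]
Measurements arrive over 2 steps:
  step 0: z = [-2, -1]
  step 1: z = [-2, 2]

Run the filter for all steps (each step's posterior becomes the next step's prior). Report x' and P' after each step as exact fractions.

step 0: x' = [3167/7183, -186/7183], P' = [7522/7183 8626/7183; 8626/7183 12054/7183]
step 1: x' = [-2623961/2223503, -8215847/4447006], P' = [2220248/2223503 2567840/2223503; 2567840/2223503 3639678/2223503]

step 0: x̄ = F·x = [4, 10]
step 0: P̄ = F·P·Fᵀ + Q = [41 34; 34 42]
step 0: y = z − H·x̄ = [-20, 1]
step 0: S = H·P̄·Hᵀ + R = [138 87; 87 211]
step 0: K = P̄·Hᵀ·S⁻¹ = [1104/7183 -3485/7183; 3428/7183 -3456/7183]
step 0: x' = x̄ + K·y = [3167/7183, -186/7183]
step 0: P' = (I − K·H)·P̄ = [7522/7183 8626/7183; 8626/7183 12054/7183]
step 1: x̄ = F·x = [3725/7183, -5776/7183]
step 1: P̄ = F·P·Fᵀ + Q = [92984/7183 119320/7183; 119320/7183 256452/7183]
step 1: y = z − H·x̄ = [14137/7183, 2847/653]
step 1: S = H·P̄·Hᵀ + R = [1018713/7183 15852/653; 15852/653 36920/653]
step 1: K = P̄·Hᵀ·S⁻¹ = [347592/2223503 -1023226/2223503; 1071838/2223503 -2031921/4447006]
step 1: x' = x̄ + K·y = [-2623961/2223503, -8215847/4447006]
step 1: P' = (I − K·H)·P̄ = [2220248/2223503 2567840/2223503; 2567840/2223503 3639678/2223503]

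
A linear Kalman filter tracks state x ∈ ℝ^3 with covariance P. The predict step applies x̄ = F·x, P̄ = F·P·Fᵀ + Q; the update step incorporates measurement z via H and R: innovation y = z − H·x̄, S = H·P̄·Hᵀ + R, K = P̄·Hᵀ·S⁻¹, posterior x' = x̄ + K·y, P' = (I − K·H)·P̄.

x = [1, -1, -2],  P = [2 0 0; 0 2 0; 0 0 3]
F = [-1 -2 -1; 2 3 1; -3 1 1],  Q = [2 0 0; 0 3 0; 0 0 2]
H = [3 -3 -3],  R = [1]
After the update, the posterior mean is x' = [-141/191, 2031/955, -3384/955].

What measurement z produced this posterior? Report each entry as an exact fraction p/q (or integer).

x̄ = F·x = [3, -3, -6]
P̄ = F·P·Fᵀ + Q = [15 -19 -1; -19 32 -3; -1 -3 25]
S = H·P̄·Hᵀ + R = [955]
K = P̄·Hᵀ·S⁻¹ = [21/191; -144/955; -69/955]
x' − x̄ = [-714/191, 4896/955, 2346/955] = K·y
y = (KᵀK)⁻¹·Kᵀ·(x' − x̄) = [-34]
z = y + H·x̄ = [-34] + [36] = [2]

z = [2]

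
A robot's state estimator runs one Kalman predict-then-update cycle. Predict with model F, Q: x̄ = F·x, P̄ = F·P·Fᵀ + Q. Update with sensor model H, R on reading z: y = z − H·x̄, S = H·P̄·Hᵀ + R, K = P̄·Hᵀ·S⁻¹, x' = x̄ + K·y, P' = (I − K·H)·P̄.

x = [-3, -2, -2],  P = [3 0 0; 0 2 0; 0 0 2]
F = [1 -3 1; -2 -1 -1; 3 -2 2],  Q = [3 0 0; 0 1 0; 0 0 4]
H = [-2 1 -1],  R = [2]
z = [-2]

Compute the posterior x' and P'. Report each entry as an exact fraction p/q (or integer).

x' = [1815/314, 2399/314, -641/314]
P' = [1923/314 2453/314 -1235/314; 2453/314 3817/314 -1167/314; -1235/314 -1167/314 1533/314]

x̄ = F·x = [1, 10, -9]
P̄ = F·P·Fᵀ + Q = [26 -2 25; -2 17 -18; 25 -18 47]
y = z − H·x̄ = [-19]
S = H·P̄·Hᵀ + R = [314]
K = P̄·Hᵀ·S⁻¹ = [-79/314; 39/314; -115/314]
x' = x̄ + K·y = [1815/314, 2399/314, -641/314]
P' = (I − K·H)·P̄ = [1923/314 2453/314 -1235/314; 2453/314 3817/314 -1167/314; -1235/314 -1167/314 1533/314]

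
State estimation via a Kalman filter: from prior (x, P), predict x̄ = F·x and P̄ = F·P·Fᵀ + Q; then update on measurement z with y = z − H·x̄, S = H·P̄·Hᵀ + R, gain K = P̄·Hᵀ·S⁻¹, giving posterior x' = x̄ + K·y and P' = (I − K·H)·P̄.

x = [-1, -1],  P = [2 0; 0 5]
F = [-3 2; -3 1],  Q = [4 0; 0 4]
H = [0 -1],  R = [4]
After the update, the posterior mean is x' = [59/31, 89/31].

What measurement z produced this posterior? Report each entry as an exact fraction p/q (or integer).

x̄ = F·x = [1, 2]
P̄ = F·P·Fᵀ + Q = [42 28; 28 27]
S = H·P̄·Hᵀ + R = [31]
K = P̄·Hᵀ·S⁻¹ = [-28/31; -27/31]
x' − x̄ = [28/31, 27/31] = K·y
y = (KᵀK)⁻¹·Kᵀ·(x' − x̄) = [-1]
z = y + H·x̄ = [-1] + [-2] = [-3]

z = [-3]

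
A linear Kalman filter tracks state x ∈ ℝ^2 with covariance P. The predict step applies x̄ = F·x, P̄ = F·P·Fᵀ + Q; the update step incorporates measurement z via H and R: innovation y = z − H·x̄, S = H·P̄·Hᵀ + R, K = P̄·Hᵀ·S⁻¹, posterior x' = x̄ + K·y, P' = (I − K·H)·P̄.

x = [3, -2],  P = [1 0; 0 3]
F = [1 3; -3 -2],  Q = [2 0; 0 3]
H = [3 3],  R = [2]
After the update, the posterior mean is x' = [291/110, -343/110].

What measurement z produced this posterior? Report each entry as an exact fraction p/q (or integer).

z = [-1]

x̄ = F·x = [-3, -5]
P̄ = F·P·Fᵀ + Q = [30 -21; -21 24]
S = H·P̄·Hᵀ + R = [110]
K = P̄·Hᵀ·S⁻¹ = [27/110; 9/110]
x' − x̄ = [621/110, 207/110] = K·y
y = (KᵀK)⁻¹·Kᵀ·(x' − x̄) = [23]
z = y + H·x̄ = [23] + [-24] = [-1]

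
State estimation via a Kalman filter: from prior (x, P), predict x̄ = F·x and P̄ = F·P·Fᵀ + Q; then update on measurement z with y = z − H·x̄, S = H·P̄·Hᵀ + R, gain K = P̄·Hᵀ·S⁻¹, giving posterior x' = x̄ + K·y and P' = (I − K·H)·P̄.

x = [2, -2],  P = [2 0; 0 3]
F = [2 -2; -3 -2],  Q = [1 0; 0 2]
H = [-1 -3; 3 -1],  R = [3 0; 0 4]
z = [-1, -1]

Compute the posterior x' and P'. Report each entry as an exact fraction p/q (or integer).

x' = [-53/1097, 8422/23037]
P' = [420/1097 -32/1097; -32/1097 7072/23037]

x̄ = F·x = [8, -2]
P̄ = F·P·Fᵀ + Q = [21 0; 0 32]
y = z − H·x̄ = [1, -27]
S = H·P̄·Hᵀ + R = [312 33; 33 225]
K = P̄·Hᵀ·S⁻¹ = [-108/1097 323/1097; -6848/23037 -2272/23037]
x' = x̄ + K·y = [-53/1097, 8422/23037]
P' = (I − K·H)·P̄ = [420/1097 -32/1097; -32/1097 7072/23037]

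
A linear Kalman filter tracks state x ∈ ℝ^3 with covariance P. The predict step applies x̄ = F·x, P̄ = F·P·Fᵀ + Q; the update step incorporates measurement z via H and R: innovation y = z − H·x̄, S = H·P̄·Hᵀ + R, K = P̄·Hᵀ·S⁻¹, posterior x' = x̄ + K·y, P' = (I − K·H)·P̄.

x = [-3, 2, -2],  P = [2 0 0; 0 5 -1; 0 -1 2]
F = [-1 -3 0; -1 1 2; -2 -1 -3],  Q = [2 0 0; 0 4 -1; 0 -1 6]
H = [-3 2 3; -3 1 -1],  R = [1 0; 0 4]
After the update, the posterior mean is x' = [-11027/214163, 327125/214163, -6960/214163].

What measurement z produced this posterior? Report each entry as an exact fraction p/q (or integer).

x̄ = F·x = [-3, 1, 10]
P̄ = F·P·Fᵀ + Q = [49 -7 10; -7 15 -9; 10 -9 31]
S = H·P̄·Hᵀ + R = [577 372; 372 611]
K = P̄·Hᵀ·S⁻¹ = [-19033/214163 -45896/214163; -2076/214163 17037/214163; 53535/214163 -57130/214163]
x' − x̄ = [631462/214163, 112962/214163, -2148590/214163] = K·y
y = (KᵀK)⁻¹·Kᵀ·(x' − x̄) = [-38, 2]
z = y + H·x̄ = [-38, 2] + [41, 0] = [3, 2]

z = [3, 2]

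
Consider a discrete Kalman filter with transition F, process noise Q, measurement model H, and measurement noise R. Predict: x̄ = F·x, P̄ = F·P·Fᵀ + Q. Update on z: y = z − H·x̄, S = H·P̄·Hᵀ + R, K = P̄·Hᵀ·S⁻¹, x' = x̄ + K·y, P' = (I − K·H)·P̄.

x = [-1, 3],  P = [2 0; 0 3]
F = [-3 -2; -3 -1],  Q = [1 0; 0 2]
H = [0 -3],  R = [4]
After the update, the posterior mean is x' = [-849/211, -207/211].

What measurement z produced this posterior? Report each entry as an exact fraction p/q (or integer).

z = [3]

x̄ = F·x = [-3, 0]
P̄ = F·P·Fᵀ + Q = [31 24; 24 23]
S = H·P̄·Hᵀ + R = [211]
K = P̄·Hᵀ·S⁻¹ = [-72/211; -69/211]
x' − x̄ = [-216/211, -207/211] = K·y
y = (KᵀK)⁻¹·Kᵀ·(x' − x̄) = [3]
z = y + H·x̄ = [3] + [0] = [3]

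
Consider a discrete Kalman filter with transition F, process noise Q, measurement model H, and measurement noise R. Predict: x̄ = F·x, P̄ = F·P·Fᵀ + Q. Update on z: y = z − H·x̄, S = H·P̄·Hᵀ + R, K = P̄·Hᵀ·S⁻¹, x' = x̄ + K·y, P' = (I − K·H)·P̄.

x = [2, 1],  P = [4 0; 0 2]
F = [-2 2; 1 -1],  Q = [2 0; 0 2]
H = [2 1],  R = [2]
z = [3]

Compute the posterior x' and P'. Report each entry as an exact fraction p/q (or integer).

x̄ = F·x = [-2, 1]
P̄ = F·P·Fᵀ + Q = [26 -12; -12 8]
y = z − H·x̄ = [6]
S = H·P̄·Hᵀ + R = [66]
K = P̄·Hᵀ·S⁻¹ = [20/33; -8/33]
x' = x̄ + K·y = [18/11, -5/11]
P' = (I − K·H)·P̄ = [58/33 -76/33; -76/33 136/33]

x' = [18/11, -5/11]
P' = [58/33 -76/33; -76/33 136/33]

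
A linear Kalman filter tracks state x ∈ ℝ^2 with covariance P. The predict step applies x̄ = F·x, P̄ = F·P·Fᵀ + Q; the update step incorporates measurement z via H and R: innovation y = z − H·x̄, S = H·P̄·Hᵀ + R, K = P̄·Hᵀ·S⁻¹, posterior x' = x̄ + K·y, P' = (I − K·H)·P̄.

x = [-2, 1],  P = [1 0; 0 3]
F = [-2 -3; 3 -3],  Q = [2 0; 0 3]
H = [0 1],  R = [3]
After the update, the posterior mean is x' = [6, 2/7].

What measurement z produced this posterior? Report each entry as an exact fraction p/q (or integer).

z = [1]

x̄ = F·x = [1, -9]
P̄ = F·P·Fᵀ + Q = [33 21; 21 39]
S = H·P̄·Hᵀ + R = [42]
K = P̄·Hᵀ·S⁻¹ = [1/2; 13/14]
x' − x̄ = [5, 65/7] = K·y
y = (KᵀK)⁻¹·Kᵀ·(x' − x̄) = [10]
z = y + H·x̄ = [10] + [-9] = [1]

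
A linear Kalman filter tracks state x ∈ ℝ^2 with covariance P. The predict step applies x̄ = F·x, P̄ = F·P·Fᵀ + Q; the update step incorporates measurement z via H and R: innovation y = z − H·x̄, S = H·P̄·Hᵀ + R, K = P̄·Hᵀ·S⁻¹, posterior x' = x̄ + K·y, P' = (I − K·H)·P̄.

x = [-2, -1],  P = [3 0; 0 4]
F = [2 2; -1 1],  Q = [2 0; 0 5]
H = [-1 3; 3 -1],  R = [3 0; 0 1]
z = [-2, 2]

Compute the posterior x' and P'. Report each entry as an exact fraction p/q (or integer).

x̄ = F·x = [-6, 1]
P̄ = F·P·Fᵀ + Q = [30 2; 2 12]
y = z − H·x̄ = [-11, 21]
S = H·P̄·Hᵀ + R = [129 -106; -106 271]
K = P̄·Hᵀ·S⁻¹ = [2824/23723 8808/23723; 8578/23723 2830/23723]
x' = x̄ + K·y = [11566/23723, -11205/23723]
P' = (I − K·H)·P̄ = [4362/23723 4278/23723; 4278/23723 10004/23723]

x' = [11566/23723, -11205/23723]
P' = [4362/23723 4278/23723; 4278/23723 10004/23723]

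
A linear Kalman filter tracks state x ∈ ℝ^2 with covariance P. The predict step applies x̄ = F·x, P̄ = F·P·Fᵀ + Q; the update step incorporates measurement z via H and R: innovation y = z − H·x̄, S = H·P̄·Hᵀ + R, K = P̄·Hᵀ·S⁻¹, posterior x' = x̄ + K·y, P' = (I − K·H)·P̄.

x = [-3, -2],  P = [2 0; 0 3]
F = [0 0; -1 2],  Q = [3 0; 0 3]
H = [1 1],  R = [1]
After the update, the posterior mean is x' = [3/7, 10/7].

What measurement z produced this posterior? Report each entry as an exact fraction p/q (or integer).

x̄ = F·x = [0, -1]
P̄ = F·P·Fᵀ + Q = [3 0; 0 17]
S = H·P̄·Hᵀ + R = [21]
K = P̄·Hᵀ·S⁻¹ = [1/7; 17/21]
x' − x̄ = [3/7, 17/7] = K·y
y = (KᵀK)⁻¹·Kᵀ·(x' − x̄) = [3]
z = y + H·x̄ = [3] + [-1] = [2]

z = [2]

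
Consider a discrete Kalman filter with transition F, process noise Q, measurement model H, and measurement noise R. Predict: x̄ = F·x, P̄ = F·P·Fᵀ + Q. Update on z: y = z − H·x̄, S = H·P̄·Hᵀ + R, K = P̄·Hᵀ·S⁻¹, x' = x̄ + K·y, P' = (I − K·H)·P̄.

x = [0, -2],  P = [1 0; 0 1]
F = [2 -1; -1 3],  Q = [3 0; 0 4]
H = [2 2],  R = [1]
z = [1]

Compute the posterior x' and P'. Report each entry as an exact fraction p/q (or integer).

x' = [152/49, -132/49]
P' = [356/49 -353/49; -353/49 362/49]

x̄ = F·x = [2, -6]
P̄ = F·P·Fᵀ + Q = [8 -5; -5 14]
y = z − H·x̄ = [9]
S = H·P̄·Hᵀ + R = [49]
K = P̄·Hᵀ·S⁻¹ = [6/49; 18/49]
x' = x̄ + K·y = [152/49, -132/49]
P' = (I − K·H)·P̄ = [356/49 -353/49; -353/49 362/49]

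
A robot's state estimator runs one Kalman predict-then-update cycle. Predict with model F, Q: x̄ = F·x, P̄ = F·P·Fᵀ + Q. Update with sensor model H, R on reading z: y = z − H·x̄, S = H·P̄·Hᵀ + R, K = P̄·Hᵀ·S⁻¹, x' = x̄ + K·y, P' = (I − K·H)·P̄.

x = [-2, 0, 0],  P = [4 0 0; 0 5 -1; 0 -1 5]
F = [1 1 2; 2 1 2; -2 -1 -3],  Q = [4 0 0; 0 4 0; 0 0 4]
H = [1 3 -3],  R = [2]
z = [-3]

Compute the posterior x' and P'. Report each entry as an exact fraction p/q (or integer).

x' = [439/1103, -1077/1103, 180/1103]
P' = [5537/1103 -1363/1103 406/1103; -1363/1103 3173/1103 2622/1103; 406/1103 2622/1103 2880/1103]

x̄ = F·x = [-2, -4, 4]
P̄ = F·P·Fᵀ + Q = [29 29 -38; 29 41 -46; -38 -46 64]
y = z − H·x̄ = [23]
S = H·P̄·Hᵀ + R = [2206]
K = P̄·Hᵀ·S⁻¹ = [115/1103; 145/1103; -184/1103]
x' = x̄ + K·y = [439/1103, -1077/1103, 180/1103]
P' = (I − K·H)·P̄ = [5537/1103 -1363/1103 406/1103; -1363/1103 3173/1103 2622/1103; 406/1103 2622/1103 2880/1103]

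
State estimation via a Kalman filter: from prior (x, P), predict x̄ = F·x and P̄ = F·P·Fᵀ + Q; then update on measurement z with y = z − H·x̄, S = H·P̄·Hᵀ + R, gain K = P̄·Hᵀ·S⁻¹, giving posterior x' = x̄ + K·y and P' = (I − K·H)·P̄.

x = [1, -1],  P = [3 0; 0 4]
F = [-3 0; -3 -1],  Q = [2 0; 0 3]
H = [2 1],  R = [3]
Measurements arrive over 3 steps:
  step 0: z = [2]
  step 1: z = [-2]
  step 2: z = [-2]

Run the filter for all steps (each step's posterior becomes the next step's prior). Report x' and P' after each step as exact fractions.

step 0: x̄ = F·x = [-3, -2]
step 0: P̄ = F·P·Fᵀ + Q = [29 27; 27 34]
step 0: y = z − H·x̄ = [10]
step 0: S = H·P̄·Hᵀ + R = [261]
step 0: K = P̄·Hᵀ·S⁻¹ = [85/261; 88/261]
step 0: x' = x̄ + K·y = [67/261, 358/261]
step 0: P' = (I − K·H)·P̄ = [344/261 -433/261; -433/261 1130/261]
step 1: x̄ = F·x = [-67/87, -559/261]
step 1: P̄ = F·P·Fᵀ + Q = [402/29 599/87; 599/87 2411/261]
step 1: y = z − H·x̄ = [439/261]
step 1: S = H·P̄·Hᵀ + R = [24854/261]
step 1: K = P̄·Hᵀ·S⁻¹ = [9033/24854; 6005/24854]
step 1: x' = x̄ + K·y = [-3947/24854, -43131/24854]
step 1: P' = (I − K·H)·P̄ = [31903/24854 -36707/24854; -36707/24854 91429/24854]
step 2: x̄ = F·x = [11841/24854, 27486/12427]
step 2: P̄ = F·P·Fᵀ + Q = [336835/24854 88503/12427; 88503/12427 116438/12427]
step 2: y = z − H·x̄ = [-64181/12427]
step 2: S = H·P̄·Hᵀ + R = [1181401/12427]
step 2: K = P̄·Hᵀ·S⁻¹ = [425338/1181401; 293444/1181401]
step 2: x' = x̄ + K·y = [-251365/181754, 84422/90877]
step 2: P' = (I − K·H)·P̄ = [2905961/2362802 -1629947/1181401; -1629947/1181401 4140226/1181401]

step 0: x' = [67/261, 358/261], P' = [344/261 -433/261; -433/261 1130/261]
step 1: x' = [-3947/24854, -43131/24854], P' = [31903/24854 -36707/24854; -36707/24854 91429/24854]
step 2: x' = [-251365/181754, 84422/90877], P' = [2905961/2362802 -1629947/1181401; -1629947/1181401 4140226/1181401]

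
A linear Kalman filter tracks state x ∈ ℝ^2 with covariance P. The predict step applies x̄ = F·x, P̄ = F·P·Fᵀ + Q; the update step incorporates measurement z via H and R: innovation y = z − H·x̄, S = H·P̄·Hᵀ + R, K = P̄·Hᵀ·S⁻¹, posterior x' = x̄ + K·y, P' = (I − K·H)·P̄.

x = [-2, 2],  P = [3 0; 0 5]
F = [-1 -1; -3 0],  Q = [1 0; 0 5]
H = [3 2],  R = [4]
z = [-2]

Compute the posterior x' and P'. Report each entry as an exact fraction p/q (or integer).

x' = [-210/107, 652/321]
P' = [288/107 -402/107; -402/107 1991/321]

x̄ = F·x = [0, 6]
P̄ = F·P·Fᵀ + Q = [9 9; 9 32]
y = z − H·x̄ = [-14]
S = H·P̄·Hᵀ + R = [321]
K = P̄·Hᵀ·S⁻¹ = [15/107; 91/321]
x' = x̄ + K·y = [-210/107, 652/321]
P' = (I − K·H)·P̄ = [288/107 -402/107; -402/107 1991/321]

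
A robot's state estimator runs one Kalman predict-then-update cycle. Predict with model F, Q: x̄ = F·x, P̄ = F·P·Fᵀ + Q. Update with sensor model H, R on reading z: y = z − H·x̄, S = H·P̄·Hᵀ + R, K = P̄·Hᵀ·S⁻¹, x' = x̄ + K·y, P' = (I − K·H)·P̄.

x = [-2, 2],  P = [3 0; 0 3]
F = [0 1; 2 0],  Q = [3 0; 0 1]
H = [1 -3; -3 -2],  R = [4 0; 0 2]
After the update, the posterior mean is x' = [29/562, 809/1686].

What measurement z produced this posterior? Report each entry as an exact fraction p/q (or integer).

z = [-2, -1]

x̄ = F·x = [2, -4]
P̄ = F·P·Fᵀ + Q = [6 0; 0 13]
S = H·P̄·Hᵀ + R = [127 60; 60 108]
K = P̄·Hᵀ·S⁻¹ = [48/281 -147/562; -221/843 -481/5058]
x' − x̄ = [-1095/562, 7553/1686] = K·y
y = (KᵀK)⁻¹·Kᵀ·(x' − x̄) = [-16, -3]
z = y + H·x̄ = [-16, -3] + [14, 2] = [-2, -1]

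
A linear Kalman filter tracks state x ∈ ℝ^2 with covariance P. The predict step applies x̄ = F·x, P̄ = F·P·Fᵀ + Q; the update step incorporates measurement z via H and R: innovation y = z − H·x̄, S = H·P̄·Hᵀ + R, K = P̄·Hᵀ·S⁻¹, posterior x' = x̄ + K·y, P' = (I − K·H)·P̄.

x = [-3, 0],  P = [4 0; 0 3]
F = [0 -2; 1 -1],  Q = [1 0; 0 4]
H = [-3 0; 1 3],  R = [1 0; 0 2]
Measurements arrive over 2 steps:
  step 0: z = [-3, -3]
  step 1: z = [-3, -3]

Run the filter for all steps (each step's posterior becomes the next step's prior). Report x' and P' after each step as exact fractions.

step 0: x' = [3029/3017, -4122/3017], P' = [989/9051 -103/3017; -103/3017 685/3017]
step 1: x' = [468216/446345, -530323/446345], P' = [46464/446345 -2818/89269; -2818/89269 295634/1339035]

step 0: x̄ = F·x = [0, -3]
step 0: P̄ = F·P·Fᵀ + Q = [13 6; 6 11]
step 0: y = z − H·x̄ = [-3, 6]
step 0: S = H·P̄·Hᵀ + R = [118 -93; -93 150]
step 0: K = P̄·Hᵀ·S⁻¹ = [-989/3017 31/9051; 309/3017 976/3017]
step 0: x' = x̄ + K·y = [3029/3017, -4122/3017]
step 0: P' = (I − K·H)·P̄ = [989/9051 -103/3017; -103/3017 685/3017]
step 1: x̄ = F·x = [8244/3017, 7151/3017]
step 1: P̄ = F·P·Fᵀ + Q = [5757/3017 1576/3017; 1576/3017 39866/9051]
step 1: y = z − H·x̄ = [15681/3017, -38748/3017]
step 1: S = H·P̄·Hᵀ + R = [54830/3017 -31455/3017; -31455/3017 140845/3017]
step 1: K = P̄·Hᵀ·S⁻¹ = [-139392/446345 2097/446345; 8454/89269 140772/446345]
step 1: x' = x̄ + K·y = [468216/446345, -530323/446345]
step 1: P' = (I − K·H)·P̄ = [46464/446345 -2818/89269; -2818/89269 295634/1339035]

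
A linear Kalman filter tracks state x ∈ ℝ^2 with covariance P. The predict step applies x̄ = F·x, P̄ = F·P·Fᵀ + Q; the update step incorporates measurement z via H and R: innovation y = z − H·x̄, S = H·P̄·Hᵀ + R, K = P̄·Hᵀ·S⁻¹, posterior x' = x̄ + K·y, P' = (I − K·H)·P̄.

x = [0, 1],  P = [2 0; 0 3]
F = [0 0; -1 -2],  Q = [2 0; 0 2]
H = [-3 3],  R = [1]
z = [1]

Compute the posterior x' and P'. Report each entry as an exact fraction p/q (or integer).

x' = [-42/163, 10/163]
P' = [290/163 288/163; 288/163 304/163]

x̄ = F·x = [0, -2]
P̄ = F·P·Fᵀ + Q = [2 0; 0 16]
y = z − H·x̄ = [7]
S = H·P̄·Hᵀ + R = [163]
K = P̄·Hᵀ·S⁻¹ = [-6/163; 48/163]
x' = x̄ + K·y = [-42/163, 10/163]
P' = (I − K·H)·P̄ = [290/163 288/163; 288/163 304/163]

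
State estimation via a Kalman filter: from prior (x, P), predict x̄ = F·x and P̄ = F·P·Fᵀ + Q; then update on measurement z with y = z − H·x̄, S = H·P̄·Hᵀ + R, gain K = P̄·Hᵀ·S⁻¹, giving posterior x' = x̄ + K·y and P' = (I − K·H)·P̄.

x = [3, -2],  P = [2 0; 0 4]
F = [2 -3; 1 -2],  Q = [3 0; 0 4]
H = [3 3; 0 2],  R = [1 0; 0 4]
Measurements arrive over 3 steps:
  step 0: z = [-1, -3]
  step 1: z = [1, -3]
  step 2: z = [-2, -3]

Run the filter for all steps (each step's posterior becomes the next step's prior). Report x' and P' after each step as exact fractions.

step 0: x' = [3113/3398, -2113/1699], P' = [2547/3398 -1111/1699; -1111/1699 1136/1699]
step 1: x' = [12255157/9110378, -4620690/4555189], P' = [3385444/4555189 -2951875/4555189; -2951875/4555189 3020270/4555189]
step 2: x' = [2100715333/4040294314, -7145947486/6060441471], P' = [1501280621/2020147157 -1309023666/2020147157; -1309023666/2020147157 4018121411/6060441471]

step 0: x̄ = F·x = [12, 7]
step 0: P̄ = F·P·Fᵀ + Q = [47 28; 28 22]
step 0: y = z − H·x̄ = [-58, -17]
step 0: S = H·P̄·Hᵀ + R = [1126 300; 300 92]
step 0: K = P̄·Hᵀ·S⁻¹ = [975/3398 -1111/3398; 75/1699 568/1699]
step 0: x' = x̄ + K·y = [3113/3398, -2113/1699]
step 0: P' = (I − K·H)·P̄ = [2547/3398 -1111/1699; -1111/1699 1136/1699]
step 1: x̄ = F·x = [9452/1699, 11565/3398]
step 1: P̄ = F·P·Fᵀ + Q = [33747/1699 17140/1699; 17140/1699 34115/3398]
step 1: y = z − H·x̄ = [-88009/3398, -16662/1699]
step 1: S = H·P̄·Hᵀ + R = [1534919/3398 205185/1699; 205185/1699 75026/1699]
step 1: K = P̄·Hᵀ·S⁻¹ = [1300707/4555189 -2951875/9110378; 205185/4555189 1510135/4555189]
step 1: x' = x̄ + K·y = [12255157/9110378, -4620690/4555189]
step 1: P' = (I − K·H)·P̄ = [3385444/4555189 -2951875/4555189; -2951875/4555189 3020270/4555189]
step 2: x̄ = F·x = [26117227/4555189, 30737917/9110378]
step 2: P̄ = F·P·Fᵀ + Q = [89812273/4555189 45555633/4555189; 45555633/4555189 45494780/4555189]
step 2: y = z − H·x̄ = [-267137869/9110378, -44403484/4555189]
step 2: S = H·P̄·Hᵀ + R = [2042320060/4555189 546302478/4555189; 546302478/4555189 200199876/4555189]
step 2: K = P̄·Hᵀ·S⁻¹ = [576770865/2020147157 -654511833/2020147157; 91050413/2020147157 4018121411/12120882942]
step 2: x' = x̄ + K·y = [2100715333/4040294314, -7145947486/6060441471]
step 2: P' = (I − K·H)·P̄ = [1501280621/2020147157 -1309023666/2020147157; -1309023666/2020147157 4018121411/6060441471]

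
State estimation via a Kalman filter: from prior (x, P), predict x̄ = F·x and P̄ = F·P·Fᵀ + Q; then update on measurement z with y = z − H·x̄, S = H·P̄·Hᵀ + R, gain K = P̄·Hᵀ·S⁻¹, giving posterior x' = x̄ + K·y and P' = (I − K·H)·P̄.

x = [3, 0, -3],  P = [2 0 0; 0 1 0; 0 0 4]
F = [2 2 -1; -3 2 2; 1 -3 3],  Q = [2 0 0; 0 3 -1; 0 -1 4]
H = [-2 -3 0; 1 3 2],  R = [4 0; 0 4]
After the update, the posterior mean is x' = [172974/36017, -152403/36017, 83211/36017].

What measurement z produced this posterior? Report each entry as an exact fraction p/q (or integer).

x̄ = F·x = [9, -15, -6]
P̄ = F·P·Fᵀ + Q = [18 -16 -14; -16 41 11; -14 11 51]
S = H·P̄·Hᵀ + R = [253 -271; -271 575]
K = P̄·Hᵀ·S⁻¹ = [-4409/36017 -5711/36017; -8683/36017 3988/36017; 14958/36017 14629/36017]
x' − x̄ = [-151179/36017, 387852/36017, 299313/36017] = K·y
y = (KᵀK)⁻¹·Kᵀ·(x' − x̄) = [-24, 45]
z = y + H·x̄ = [-24, 45] + [27, -48] = [3, -3]

z = [3, -3]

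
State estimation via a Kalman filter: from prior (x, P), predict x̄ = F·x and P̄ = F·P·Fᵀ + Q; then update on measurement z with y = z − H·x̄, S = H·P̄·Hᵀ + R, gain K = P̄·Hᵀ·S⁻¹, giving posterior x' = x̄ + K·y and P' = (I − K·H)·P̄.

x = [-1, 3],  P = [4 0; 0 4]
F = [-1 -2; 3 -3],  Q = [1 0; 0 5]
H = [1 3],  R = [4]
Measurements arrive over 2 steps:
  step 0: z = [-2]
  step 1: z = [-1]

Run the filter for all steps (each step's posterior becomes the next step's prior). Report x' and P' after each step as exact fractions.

step 0: x̄ = F·x = [-5, -12]
step 0: P̄ = F·P·Fᵀ + Q = [21 12; 12 77]
step 0: y = z − H·x̄ = [39]
step 0: S = H·P̄·Hᵀ + R = [790]
step 0: K = P̄·Hᵀ·S⁻¹ = [57/790; 243/790]
step 0: x' = x̄ + K·y = [-1727/790, -3/790]
step 0: P' = (I − K·H)·P̄ = [13341/790 -4371/790; -4371/790 1781/790]
step 1: x̄ = F·x = [1733/790, -2586/395]
step 1: P̄ = F·P·Fᵀ + Q = [3771/790 -8112/395; -8112/395 109363/395]
step 1: y = z − H·x̄ = [12993/790]
step 1: S = H·P̄·Hᵀ + R = [1878121/790]
step 1: K = P̄·Hᵀ·S⁻¹ = [-44901/1878121; 91422/268303]
step 1: x' = x̄ + K·y = [3381500/1878121, -252933/268303]
step 1: P' = (I − K·H)·P̄ = [6413031/1878121 -313935/268303; -313935/268303 32363/38329]

step 0: x' = [-1727/790, -3/790], P' = [13341/790 -4371/790; -4371/790 1781/790]
step 1: x' = [3381500/1878121, -252933/268303], P' = [6413031/1878121 -313935/268303; -313935/268303 32363/38329]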